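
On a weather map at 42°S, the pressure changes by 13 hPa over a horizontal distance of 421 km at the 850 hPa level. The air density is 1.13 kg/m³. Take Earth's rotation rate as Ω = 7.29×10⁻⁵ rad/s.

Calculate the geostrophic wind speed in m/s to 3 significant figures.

28.0 m/s

Coriolis parameter at 42°S:
f = 2Ω sin φ = 2 × 7.29×10⁻⁵ × sin 42° = 9.76×10⁻⁵ s⁻¹
Pressure gradient: |∂P/∂n| = 1300 Pa / 421000 m = 3.09×10⁻³ Pa/m
Geostrophic balance (pressure-gradient force = Coriolis force):
V_g = (1/(fρ)) |∂P/∂n| = 3.09×10⁻³ / (9.76×10⁻⁵ × 1.13) = 28.0 m/s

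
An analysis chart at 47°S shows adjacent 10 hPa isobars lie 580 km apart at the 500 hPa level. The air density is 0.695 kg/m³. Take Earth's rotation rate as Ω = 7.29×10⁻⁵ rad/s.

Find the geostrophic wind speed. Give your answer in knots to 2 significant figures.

Coriolis parameter at 47°S:
f = 2Ω sin φ = 2 × 7.29×10⁻⁵ × sin 47° = 1.07×10⁻⁴ s⁻¹
Pressure gradient: |∂P/∂n| = 1000 Pa / 580000 m = 1.72×10⁻³ Pa/m
Geostrophic balance (pressure-gradient force = Coriolis force):
V_g = (1/(fρ)) |∂P/∂n| = 1.72×10⁻³ / (1.07×10⁻⁴ × 0.695) = 23.3 m/s
Converting: 23.3 m/s × 1.944 = 45 knots

45 knots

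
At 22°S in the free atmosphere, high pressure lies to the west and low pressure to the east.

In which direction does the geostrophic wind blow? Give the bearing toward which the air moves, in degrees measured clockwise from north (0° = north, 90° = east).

000°

The pressure-gradient force points toward the east (bearing 090°).
Geostrophic balance: in the Southern Hemisphere the Coriolis force deflects motion to the left, so the geostrophic wind blows 90° to the left of the pressure-gradient force (low pressure on the right).
Rotating 090° by 90° counterclockwise gives 000° — the wind blows toward the north.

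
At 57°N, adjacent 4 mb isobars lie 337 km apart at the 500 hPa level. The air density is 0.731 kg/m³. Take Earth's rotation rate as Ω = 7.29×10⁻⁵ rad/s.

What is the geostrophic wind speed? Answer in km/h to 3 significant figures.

47.8 km/h

Coriolis parameter at 57°N:
f = 2Ω sin φ = 2 × 7.29×10⁻⁵ × sin 57° = 1.22×10⁻⁴ s⁻¹
Pressure gradient: |∂P/∂n| = 400 Pa / 337000 m = 1.19×10⁻³ Pa/m
Geostrophic balance (pressure-gradient force = Coriolis force):
V_g = (1/(fρ)) |∂P/∂n| = 1.19×10⁻³ / (1.22×10⁻⁴ × 0.731) = 13.3 m/s
Converting: 13.3 m/s × 3.6 = 47.8 km/h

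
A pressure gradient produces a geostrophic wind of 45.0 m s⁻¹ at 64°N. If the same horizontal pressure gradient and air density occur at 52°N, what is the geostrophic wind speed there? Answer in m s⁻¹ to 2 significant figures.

51 m s⁻¹

With the same pressure gradient and density, V_g ∝ 1/f ∝ 1/sin φ.
V₂ = V₁ · sin φ₁ / sin φ₂ = 45.0 × sin 64° / sin 52°
V₂ = 45.0 × 0.8988/0.7880 = 51 m s⁻¹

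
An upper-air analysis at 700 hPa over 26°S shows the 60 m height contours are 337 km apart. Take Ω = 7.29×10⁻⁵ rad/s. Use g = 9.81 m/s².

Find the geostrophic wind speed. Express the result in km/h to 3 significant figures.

98.4 km/h

Coriolis parameter at 26°S:
f = 2Ω sin φ = 2 × 7.29×10⁻⁵ × sin 26° = 6.39×10⁻⁵ s⁻¹
Height gradient: |∂Z/∂n| = 60 m / 337000 m = 1.78×10⁻⁴
On a pressure surface, geostrophic balance gives V_g = (g/f)|∂Z/∂n|:
V_g = 9.81 × 1.78×10⁻⁴ / 6.39×10⁻⁵ = 27.3 m/s
Converting: 27.3 m/s × 3.6 = 98.4 km/h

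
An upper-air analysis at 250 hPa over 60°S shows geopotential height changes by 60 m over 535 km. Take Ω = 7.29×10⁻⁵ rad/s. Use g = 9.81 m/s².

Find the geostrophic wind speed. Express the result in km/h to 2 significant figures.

31 km/h

Coriolis parameter at 60°S:
f = 2Ω sin φ = 2 × 7.29×10⁻⁵ × sin 60° = 1.26×10⁻⁴ s⁻¹
Height gradient: |∂Z/∂n| = 60 m / 535000 m = 1.12×10⁻⁴
On a pressure surface, geostrophic balance gives V_g = (g/f)|∂Z/∂n|:
V_g = 9.81 × 1.12×10⁻⁴ / 1.26×10⁻⁴ = 8.71 m/s
Converting: 8.71 m/s × 3.6 = 31 km/h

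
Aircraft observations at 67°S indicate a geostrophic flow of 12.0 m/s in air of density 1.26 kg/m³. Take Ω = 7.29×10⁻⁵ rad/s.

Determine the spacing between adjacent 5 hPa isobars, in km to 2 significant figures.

250 km

Coriolis parameter at 67°S:
f = 2Ω sin φ = 2 × 7.29×10⁻⁵ × sin 67° = 1.34×10⁻⁴ s⁻¹
Geostrophic balance rearranged: |∂P/∂n| = f ρ V_g
|∂P/∂n| = 1.34×10⁻⁴ × 1.26 × 12.0 = 2.03×10⁻³ Pa/m
Isobar spacing: Δn = ΔP/|∂P/∂n| = 500 Pa / 2.03×10⁻³ Pa/m = 246397 m ≈ 250 km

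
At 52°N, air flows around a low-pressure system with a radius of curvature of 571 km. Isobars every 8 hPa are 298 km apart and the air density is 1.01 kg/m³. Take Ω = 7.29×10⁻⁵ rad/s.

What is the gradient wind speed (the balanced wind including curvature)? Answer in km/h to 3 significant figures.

Coriolis parameter at 52°N:
f = 2Ω sin φ = 2 × 7.29×10⁻⁵ × sin 52° = 1.15×10⁻⁴ s⁻¹
Pressure gradient: |∂P/∂n| = 800 Pa / 298000 m = 2.68×10⁻³ Pa/m
Geostrophic speed: V_g = |∂P/∂n|/(fρ) = 2.68×10⁻³/(1.15×10⁻⁴ × 1.01) = 23.1 m/s
Around a low, centrifugal force acts outward with Coriolis, so pressure-gradient force balances both:
(1/ρ)|∂P/∂n| = fV + V²/R  →  V² + fR·V − fR·V_g = 0
With fR = 1.15×10⁻⁴ × 571×10³ m = 65.6 m/s:
V = [−fR + √((fR)² + 4 fR V_g)]/2 = [−65.6 + √(65.6² + 4×65.6×23.1)]/2 = 18.1 m/s
Subgeostrophic (V < V_g = 23.1 m/s), as expected around a low.
Converting: 18.1 m/s × 3.6 = 65.3 km/h

65.3 km/h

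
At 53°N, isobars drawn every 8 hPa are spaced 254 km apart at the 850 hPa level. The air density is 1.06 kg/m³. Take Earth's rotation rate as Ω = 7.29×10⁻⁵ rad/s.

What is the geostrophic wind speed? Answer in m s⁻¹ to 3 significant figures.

Coriolis parameter at 53°N:
f = 2Ω sin φ = 2 × 7.29×10⁻⁵ × sin 53° = 1.16×10⁻⁴ s⁻¹
Pressure gradient: |∂P/∂n| = 800 Pa / 254000 m = 3.15×10⁻³ Pa/m
Geostrophic balance (pressure-gradient force = Coriolis force):
V_g = (1/(fρ)) |∂P/∂n| = 3.15×10⁻³ / (1.16×10⁻⁴ × 1.06) = 25.5 m/s

25.5 m s⁻¹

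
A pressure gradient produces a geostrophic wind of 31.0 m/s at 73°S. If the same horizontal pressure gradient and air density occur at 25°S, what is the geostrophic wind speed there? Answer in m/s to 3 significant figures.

With the same pressure gradient and density, V_g ∝ 1/f ∝ 1/sin φ.
V₂ = V₁ · sin φ₁ / sin φ₂ = 31.0 × sin 73° / sin 25°
V₂ = 31.0 × 0.9563/0.4226 = 70.1 m/s

70.1 m/s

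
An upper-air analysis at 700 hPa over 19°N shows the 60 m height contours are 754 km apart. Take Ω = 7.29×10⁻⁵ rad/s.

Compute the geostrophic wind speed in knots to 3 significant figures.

Coriolis parameter at 19°N:
f = 2Ω sin φ = 2 × 7.29×10⁻⁵ × sin 19° = 4.75×10⁻⁵ s⁻¹
Height gradient: |∂Z/∂n| = 60 m / 754000 m = 7.96×10⁻⁵
On a pressure surface, geostrophic balance gives V_g = (g/f)|∂Z/∂n|:
V_g = 9.81 × 7.96×10⁻⁵ / 4.75×10⁻⁵ = 16.4 m/s
Converting: 16.4 m/s × 1.944 = 32.0 knots

32.0 knots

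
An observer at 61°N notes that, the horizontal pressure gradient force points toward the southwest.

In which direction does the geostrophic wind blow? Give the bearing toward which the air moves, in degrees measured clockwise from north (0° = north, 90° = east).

315°

The pressure-gradient force points toward the southwest (bearing 225°).
Geostrophic balance: in the Northern Hemisphere the Coriolis force deflects motion to the right, so the geostrophic wind blows 90° to the right of the pressure-gradient force (low pressure on the left).
Rotating 225° by 90° clockwise gives 315° — the wind blows toward the northwest.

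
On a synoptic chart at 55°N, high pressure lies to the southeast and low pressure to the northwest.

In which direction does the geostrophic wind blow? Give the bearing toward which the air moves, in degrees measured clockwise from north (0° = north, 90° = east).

The pressure-gradient force points toward the northwest (bearing 315°).
Geostrophic balance: in the Northern Hemisphere the Coriolis force deflects motion to the right, so the geostrophic wind blows 90° to the right of the pressure-gradient force (low pressure on the left).
Rotating 315° by 90° clockwise gives 045° — the wind blows toward the northeast.

045°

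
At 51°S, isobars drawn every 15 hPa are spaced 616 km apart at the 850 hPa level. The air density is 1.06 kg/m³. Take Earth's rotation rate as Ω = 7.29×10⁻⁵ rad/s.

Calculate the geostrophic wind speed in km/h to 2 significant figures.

73 km/h

Coriolis parameter at 51°S:
f = 2Ω sin φ = 2 × 7.29×10⁻⁵ × sin 51° = 1.13×10⁻⁴ s⁻¹
Pressure gradient: |∂P/∂n| = 1500 Pa / 616000 m = 2.44×10⁻³ Pa/m
Geostrophic balance (pressure-gradient force = Coriolis force):
V_g = (1/(fρ)) |∂P/∂n| = 2.44×10⁻³ / (1.13×10⁻⁴ × 1.06) = 20.3 m/s
Converting: 20.3 m/s × 3.6 = 73 km/h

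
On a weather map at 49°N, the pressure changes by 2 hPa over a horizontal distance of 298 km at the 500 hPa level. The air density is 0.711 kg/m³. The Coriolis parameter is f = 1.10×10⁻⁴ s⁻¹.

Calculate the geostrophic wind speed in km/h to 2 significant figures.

Pressure gradient: |∂P/∂n| = 200 Pa / 298000 m = 6.71×10⁻⁴ Pa/m
Geostrophic balance (pressure-gradient force = Coriolis force):
V_g = (1/(fρ)) |∂P/∂n| = 6.71×10⁻⁴ / (1.10×10⁻⁴ × 0.711) = 8.58 m/s
Converting: 8.58 m/s × 3.6 = 31 km/h

31 km/h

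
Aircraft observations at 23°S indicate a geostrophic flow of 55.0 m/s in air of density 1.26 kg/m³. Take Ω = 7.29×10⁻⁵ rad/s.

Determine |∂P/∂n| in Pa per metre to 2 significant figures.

3.9×10⁻³ Pa/m

Coriolis parameter at 23°S:
f = 2Ω sin φ = 2 × 7.29×10⁻⁵ × sin 23° = 5.70×10⁻⁵ s⁻¹
Geostrophic balance rearranged: |∂P/∂n| = f ρ V_g
|∂P/∂n| = 5.70×10⁻⁵ × 1.26 × 55.0 = 3.95×10⁻³ Pa/m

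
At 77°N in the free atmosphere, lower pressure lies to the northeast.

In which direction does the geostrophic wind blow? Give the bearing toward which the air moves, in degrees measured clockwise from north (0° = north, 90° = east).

The pressure-gradient force points toward the northeast (bearing 045°).
Geostrophic balance: in the Northern Hemisphere the Coriolis force deflects motion to the right, so the geostrophic wind blows 90° to the right of the pressure-gradient force (low pressure on the left).
Rotating 045° by 90° clockwise gives 135° — the wind blows toward the southeast.

135°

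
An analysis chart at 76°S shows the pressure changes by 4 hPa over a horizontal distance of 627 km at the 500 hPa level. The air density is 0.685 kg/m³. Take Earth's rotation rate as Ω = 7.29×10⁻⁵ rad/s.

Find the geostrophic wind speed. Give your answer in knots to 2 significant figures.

Coriolis parameter at 76°S:
f = 2Ω sin φ = 2 × 7.29×10⁻⁵ × sin 76° = 1.41×10⁻⁴ s⁻¹
Pressure gradient: |∂P/∂n| = 400 Pa / 627000 m = 6.38×10⁻⁴ Pa/m
Geostrophic balance (pressure-gradient force = Coriolis force):
V_g = (1/(fρ)) |∂P/∂n| = 6.38×10⁻⁴ / (1.41×10⁻⁴ × 0.685) = 6.58 m/s
Converting: 6.58 m/s × 1.944 = 13 knots

13 knots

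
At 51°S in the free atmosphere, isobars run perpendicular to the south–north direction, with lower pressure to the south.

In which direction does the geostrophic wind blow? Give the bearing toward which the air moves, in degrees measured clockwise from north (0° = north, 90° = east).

090°

The pressure-gradient force points toward the south (bearing 180°).
Geostrophic balance: in the Southern Hemisphere the Coriolis force deflects motion to the left, so the geostrophic wind blows 90° to the left of the pressure-gradient force (low pressure on the right).
Rotating 180° by 90° counterclockwise gives 090° — the wind blows toward the east.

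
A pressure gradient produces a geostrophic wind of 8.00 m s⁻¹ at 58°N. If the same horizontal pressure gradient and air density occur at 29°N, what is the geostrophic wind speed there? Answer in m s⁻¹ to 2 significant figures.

With the same pressure gradient and density, V_g ∝ 1/f ∝ 1/sin φ.
V₂ = V₁ · sin φ₁ / sin φ₂ = 8.00 × sin 58° / sin 29°
V₂ = 8.00 × 0.8480/0.4848 = 14 m s⁻¹

14 m s⁻¹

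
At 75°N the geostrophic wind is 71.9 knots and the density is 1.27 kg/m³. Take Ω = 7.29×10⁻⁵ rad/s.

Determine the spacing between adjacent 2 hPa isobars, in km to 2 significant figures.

Coriolis parameter at 75°N:
f = 2Ω sin φ = 2 × 7.29×10⁻⁵ × sin 75° = 1.41×10⁻⁴ s⁻¹
Wind speed in SI: 71.9 knots = 37.0 m/s
Geostrophic balance rearranged: |∂P/∂n| = f ρ V_g
|∂P/∂n| = 1.41×10⁻⁴ × 1.27 × 37.0 = 6.62×10⁻³ Pa/m
Isobar spacing: Δn = ΔP/|∂P/∂n| = 200 Pa / 6.62×10⁻³ Pa/m = 30231 m ≈ 30 km

30 km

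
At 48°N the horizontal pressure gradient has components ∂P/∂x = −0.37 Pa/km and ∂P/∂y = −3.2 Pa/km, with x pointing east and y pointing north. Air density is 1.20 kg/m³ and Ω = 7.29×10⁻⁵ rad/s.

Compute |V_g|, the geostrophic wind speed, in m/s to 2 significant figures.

Coriolis parameter at 48°N:
f = 2Ω sin φ = 2 × 7.29×10⁻⁵ × sin 48° = 1.08×10⁻⁴ s⁻¹
Component geostrophic relations (x east, y north):
u_g = −(1/(fρ)) ∂P/∂y,  v_g = (1/(fρ)) ∂P/∂x
u_g = −(−3.2×10⁻³)/(1.08×10⁻⁴ × 1.20) = 24.6 m/s;  v_g = (−0.37×10⁻³)/(1.08×10⁻⁴ × 1.20) = −2.85 m/s
|V_g| = √(u_g² + v_g²) = 24.8 m/s

25 m/s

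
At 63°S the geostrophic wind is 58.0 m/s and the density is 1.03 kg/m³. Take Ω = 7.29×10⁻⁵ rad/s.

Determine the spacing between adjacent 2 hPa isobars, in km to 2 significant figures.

26 km

Coriolis parameter at 63°S:
f = 2Ω sin φ = 2 × 7.29×10⁻⁵ × sin 63° = 1.30×10⁻⁴ s⁻¹
Geostrophic balance rearranged: |∂P/∂n| = f ρ V_g
|∂P/∂n| = 1.30×10⁻⁴ × 1.03 × 58.0 = 7.76×10⁻³ Pa/m
Isobar spacing: Δn = ΔP/|∂P/∂n| = 200 Pa / 7.76×10⁻³ Pa/m = 25771 m ≈ 26 km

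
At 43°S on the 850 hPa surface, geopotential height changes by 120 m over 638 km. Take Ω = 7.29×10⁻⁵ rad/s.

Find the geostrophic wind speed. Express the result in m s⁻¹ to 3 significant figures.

Coriolis parameter at 43°S:
f = 2Ω sin φ = 2 × 7.29×10⁻⁵ × sin 43° = 9.94×10⁻⁵ s⁻¹
Height gradient: |∂Z/∂n| = 120 m / 638000 m = 1.88×10⁻⁴
On a pressure surface, geostrophic balance gives V_g = (g/f)|∂Z/∂n|:
V_g = 9.81 × 1.88×10⁻⁴ / 9.94×10⁻⁵ = 18.6 m/s

18.6 m s⁻¹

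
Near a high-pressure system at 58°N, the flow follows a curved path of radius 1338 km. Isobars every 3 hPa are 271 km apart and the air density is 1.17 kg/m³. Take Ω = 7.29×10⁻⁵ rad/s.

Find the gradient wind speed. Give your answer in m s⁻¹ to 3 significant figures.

Coriolis parameter at 58°N:
f = 2Ω sin φ = 2 × 7.29×10⁻⁵ × sin 58° = 1.24×10⁻⁴ s⁻¹
Pressure gradient: |∂P/∂n| = 300 Pa / 271000 m = 1.11×10⁻³ Pa/m
Geostrophic speed: V_g = |∂P/∂n|/(fρ) = 1.11×10⁻³/(1.24×10⁻⁴ × 1.17) = 7.65 m/s
Around a high, pressure-gradient force acts outward with centrifugal, so Coriolis balances both:
fV = (1/ρ)|∂P/∂n| + V²/R  →  V² − fR·V + fR·V_g = 0
With fR = 1.24×10⁻⁴ × 1338×10³ m = 165 m/s:
V = [fR − √((fR)² − 4 fR V_g)]/2 = [165 − √(165² − 4×165×7.65)]/2 = 8.04 m/s
Supergeostrophic (V > V_g = 7.65 m/s), as expected around a high.

8.04 m s⁻¹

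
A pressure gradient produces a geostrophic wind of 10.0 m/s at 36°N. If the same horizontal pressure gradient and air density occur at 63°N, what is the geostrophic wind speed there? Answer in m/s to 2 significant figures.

6.6 m/s

With the same pressure gradient and density, V_g ∝ 1/f ∝ 1/sin φ.
V₂ = V₁ · sin φ₁ / sin φ₂ = 10.0 × sin 36° / sin 63°
V₂ = 10.0 × 0.5878/0.8910 = 6.6 m/s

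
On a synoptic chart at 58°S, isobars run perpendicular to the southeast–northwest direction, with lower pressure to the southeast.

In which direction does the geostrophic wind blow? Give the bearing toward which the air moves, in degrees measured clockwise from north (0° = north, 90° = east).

045°

The pressure-gradient force points toward the southeast (bearing 135°).
Geostrophic balance: in the Southern Hemisphere the Coriolis force deflects motion to the left, so the geostrophic wind blows 90° to the left of the pressure-gradient force (low pressure on the right).
Rotating 135° by 90° counterclockwise gives 045° — the wind blows toward the northeast.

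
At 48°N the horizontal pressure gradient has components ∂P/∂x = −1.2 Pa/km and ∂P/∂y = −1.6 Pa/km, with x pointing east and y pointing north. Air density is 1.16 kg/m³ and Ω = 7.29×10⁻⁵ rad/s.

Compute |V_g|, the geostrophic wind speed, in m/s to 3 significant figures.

15.9 m/s

Coriolis parameter at 48°N:
f = 2Ω sin φ = 2 × 7.29×10⁻⁵ × sin 48° = 1.08×10⁻⁴ s⁻¹
Component geostrophic relations (x east, y north):
u_g = −(1/(fρ)) ∂P/∂y,  v_g = (1/(fρ)) ∂P/∂x
u_g = −(−1.6×10⁻³)/(1.08×10⁻⁴ × 1.16) = 12.7 m/s;  v_g = (−1.2×10⁻³)/(1.08×10⁻⁴ × 1.16) = −9.55 m/s
|V_g| = √(u_g² + v_g²) = 15.9 m/s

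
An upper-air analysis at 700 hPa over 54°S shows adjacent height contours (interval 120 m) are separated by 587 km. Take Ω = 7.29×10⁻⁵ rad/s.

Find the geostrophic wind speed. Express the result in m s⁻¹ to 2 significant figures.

Coriolis parameter at 54°S:
f = 2Ω sin φ = 2 × 7.29×10⁻⁵ × sin 54° = 1.18×10⁻⁴ s⁻¹
Height gradient: |∂Z/∂n| = 120 m / 587000 m = 2.04×10⁻⁴
On a pressure surface, geostrophic balance gives V_g = (g/f)|∂Z/∂n|:
V_g = 9.81 × 2.04×10⁻⁴ / 1.18×10⁻⁴ = 17.0 m/s

17 m s⁻¹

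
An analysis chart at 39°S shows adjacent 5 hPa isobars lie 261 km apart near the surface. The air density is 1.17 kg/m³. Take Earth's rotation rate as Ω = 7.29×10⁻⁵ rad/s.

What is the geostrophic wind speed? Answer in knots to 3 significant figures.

34.7 knots

Coriolis parameter at 39°S:
f = 2Ω sin φ = 2 × 7.29×10⁻⁵ × sin 39° = 9.18×10⁻⁵ s⁻¹
Pressure gradient: |∂P/∂n| = 500 Pa / 261000 m = 1.92×10⁻³ Pa/m
Geostrophic balance (pressure-gradient force = Coriolis force):
V_g = (1/(fρ)) |∂P/∂n| = 1.92×10⁻³ / (9.18×10⁻⁵ × 1.17) = 17.8 m/s
Converting: 17.8 m/s × 1.944 = 34.7 knots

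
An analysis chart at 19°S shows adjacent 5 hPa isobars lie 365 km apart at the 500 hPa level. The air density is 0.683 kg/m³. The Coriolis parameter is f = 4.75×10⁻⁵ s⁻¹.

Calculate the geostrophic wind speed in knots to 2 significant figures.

Pressure gradient: |∂P/∂n| = 500 Pa / 365000 m = 1.37×10⁻³ Pa/m
Geostrophic balance (pressure-gradient force = Coriolis force):
V_g = (1/(fρ)) |∂P/∂n| = 1.37×10⁻³ / (4.75×10⁻⁵ × 0.683) = 42.2 m/s
Converting: 42.2 m/s × 1.944 = 82 knots

82 knots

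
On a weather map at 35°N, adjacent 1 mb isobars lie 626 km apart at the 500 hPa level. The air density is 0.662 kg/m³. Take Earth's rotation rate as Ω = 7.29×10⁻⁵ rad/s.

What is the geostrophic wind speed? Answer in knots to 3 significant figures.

5.61 knots

Coriolis parameter at 35°N:
f = 2Ω sin φ = 2 × 7.29×10⁻⁵ × sin 35° = 8.36×10⁻⁵ s⁻¹
Pressure gradient: |∂P/∂n| = 100 Pa / 626000 m = 1.60×10⁻⁴ Pa/m
Geostrophic balance (pressure-gradient force = Coriolis force):
V_g = (1/(fρ)) |∂P/∂n| = 1.60×10⁻⁴ / (8.36×10⁻⁵ × 0.662) = 2.89 m/s
Converting: 2.89 m/s × 1.944 = 5.61 knots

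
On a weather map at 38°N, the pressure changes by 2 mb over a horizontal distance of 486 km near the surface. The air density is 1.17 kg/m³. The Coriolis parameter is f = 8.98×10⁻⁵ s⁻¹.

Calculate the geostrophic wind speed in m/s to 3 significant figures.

3.92 m/s

Pressure gradient: |∂P/∂n| = 200 Pa / 486000 m = 4.12×10⁻⁴ Pa/m
Geostrophic balance (pressure-gradient force = Coriolis force):
V_g = (1/(fρ)) |∂P/∂n| = 4.12×10⁻⁴ / (8.98×10⁻⁵ × 1.17) = 3.92 m/s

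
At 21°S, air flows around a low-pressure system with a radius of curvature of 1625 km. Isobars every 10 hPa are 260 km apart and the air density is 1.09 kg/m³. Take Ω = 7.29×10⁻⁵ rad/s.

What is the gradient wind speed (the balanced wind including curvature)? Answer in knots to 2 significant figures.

86 knots

Coriolis parameter at 21°S:
f = 2Ω sin φ = 2 × 7.29×10⁻⁵ × sin 21° = 5.23×10⁻⁵ s⁻¹
Pressure gradient: |∂P/∂n| = 1000 Pa / 260000 m = 3.85×10⁻³ Pa/m
Geostrophic speed: V_g = |∂P/∂n|/(fρ) = 3.85×10⁻³/(5.23×10⁻⁵ × 1.09) = 67.5 m/s
Around a low, centrifugal force acts outward with Coriolis, so pressure-gradient force balances both:
(1/ρ)|∂P/∂n| = fV + V²/R  →  V² + fR·V − fR·V_g = 0
With fR = 5.23×10⁻⁵ × 1625×10³ m = 84.9 m/s:
V = [−fR + √((fR)² + 4 fR V_g)]/2 = [−84.9 + √(84.9² + 4×84.9×67.5)]/2 = 44.4 m/s
Subgeostrophic (V < V_g = 67.5 m/s), as expected around a low.
Converting: 44.4 m/s × 1.944 = 86 knots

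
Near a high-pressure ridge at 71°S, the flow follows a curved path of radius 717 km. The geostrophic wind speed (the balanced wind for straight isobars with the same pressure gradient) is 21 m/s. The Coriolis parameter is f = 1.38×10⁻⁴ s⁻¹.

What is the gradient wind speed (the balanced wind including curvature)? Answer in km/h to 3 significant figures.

109 km/h

Around a high, pressure-gradient force acts outward with centrifugal, so Coriolis balances both:
fV = (1/ρ)|∂P/∂n| + V²/R  →  V² − fR·V + fR·V_g = 0
With fR = 1.38×10⁻⁴ × 717×10³ m = 98.9 m/s:
V = [fR − √((fR)² − 4 fR V_g)]/2 = [98.9 − √(98.9² − 4×98.9×21)]/2 = 30.2 m/s
Supergeostrophic (V > V_g = 21 m/s), as expected around a high.
Converting: 30.2 m/s × 3.6 = 109 km/h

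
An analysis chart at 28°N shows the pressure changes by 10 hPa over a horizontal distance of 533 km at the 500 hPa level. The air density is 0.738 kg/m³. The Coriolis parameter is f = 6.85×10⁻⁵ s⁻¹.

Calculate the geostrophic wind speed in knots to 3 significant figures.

Pressure gradient: |∂P/∂n| = 1000 Pa / 533000 m = 1.88×10⁻³ Pa/m
Geostrophic balance (pressure-gradient force = Coriolis force):
V_g = (1/(fρ)) |∂P/∂n| = 1.88×10⁻³ / (6.85×10⁻⁵ × 0.738) = 37.1 m/s
Converting: 37.1 m/s × 1.944 = 72.1 knots

72.1 knots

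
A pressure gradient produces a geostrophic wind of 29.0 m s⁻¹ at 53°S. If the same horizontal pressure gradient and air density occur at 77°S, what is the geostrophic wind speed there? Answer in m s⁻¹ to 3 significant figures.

With the same pressure gradient and density, V_g ∝ 1/f ∝ 1/sin φ.
V₂ = V₁ · sin φ₁ / sin φ₂ = 29.0 × sin 53° / sin 77°
V₂ = 29.0 × 0.7986/0.9744 = 23.8 m s⁻¹

23.8 m s⁻¹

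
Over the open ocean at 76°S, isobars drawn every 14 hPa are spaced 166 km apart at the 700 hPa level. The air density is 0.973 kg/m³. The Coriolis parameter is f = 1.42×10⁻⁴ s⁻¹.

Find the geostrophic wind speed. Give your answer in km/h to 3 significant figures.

Pressure gradient: |∂P/∂n| = 1400 Pa / 166000 m = 8.43×10⁻³ Pa/m
Geostrophic balance (pressure-gradient force = Coriolis force):
V_g = (1/(fρ)) |∂P/∂n| = 8.43×10⁻³ / (1.42×10⁻⁴ × 0.973) = 61.0 m/s
Converting: 61.0 m/s × 3.6 = 220 km/h

220 km/h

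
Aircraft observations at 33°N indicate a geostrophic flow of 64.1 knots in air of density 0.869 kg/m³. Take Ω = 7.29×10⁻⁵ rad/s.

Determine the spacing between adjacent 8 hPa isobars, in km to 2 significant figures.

Coriolis parameter at 33°N:
f = 2Ω sin φ = 2 × 7.29×10⁻⁵ × sin 33° = 7.94×10⁻⁵ s⁻¹
Wind speed in SI: 64.1 knots = 33.0 m/s
Geostrophic balance rearranged: |∂P/∂n| = f ρ V_g
|∂P/∂n| = 7.94×10⁻⁵ × 0.869 × 33.0 = 2.28×10⁻³ Pa/m
Isobar spacing: Δn = ΔP/|∂P/∂n| = 800 Pa / 2.28×10⁻³ Pa/m = 351567 m ≈ 350 km

350 km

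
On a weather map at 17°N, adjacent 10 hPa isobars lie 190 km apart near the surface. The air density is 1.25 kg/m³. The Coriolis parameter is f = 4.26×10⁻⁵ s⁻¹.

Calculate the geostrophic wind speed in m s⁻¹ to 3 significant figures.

Pressure gradient: |∂P/∂n| = 1000 Pa / 190000 m = 5.26×10⁻³ Pa/m
Geostrophic balance (pressure-gradient force = Coriolis force):
V_g = (1/(fρ)) |∂P/∂n| = 5.26×10⁻³ / (4.26×10⁻⁵ × 1.25) = 98.8 m/s

98.8 m s⁻¹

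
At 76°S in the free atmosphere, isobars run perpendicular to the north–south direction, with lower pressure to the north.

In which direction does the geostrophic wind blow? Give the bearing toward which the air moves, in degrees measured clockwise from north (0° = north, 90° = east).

270°

The pressure-gradient force points toward the north (bearing 000°).
Geostrophic balance: in the Southern Hemisphere the Coriolis force deflects motion to the left, so the geostrophic wind blows 90° to the left of the pressure-gradient force (low pressure on the right).
Rotating 000° by 90° counterclockwise gives 270° — the wind blows toward the west.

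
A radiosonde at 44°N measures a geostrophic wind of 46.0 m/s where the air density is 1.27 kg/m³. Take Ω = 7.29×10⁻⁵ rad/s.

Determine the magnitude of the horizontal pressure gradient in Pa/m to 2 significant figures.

5.9×10⁻³ Pa/m

Coriolis parameter at 44°N:
f = 2Ω sin φ = 2 × 7.29×10⁻⁵ × sin 44° = 1.01×10⁻⁴ s⁻¹
Geostrophic balance rearranged: |∂P/∂n| = f ρ V_g
|∂P/∂n| = 1.01×10⁻⁴ × 1.27 × 46.0 = 5.92×10⁻³ Pa/m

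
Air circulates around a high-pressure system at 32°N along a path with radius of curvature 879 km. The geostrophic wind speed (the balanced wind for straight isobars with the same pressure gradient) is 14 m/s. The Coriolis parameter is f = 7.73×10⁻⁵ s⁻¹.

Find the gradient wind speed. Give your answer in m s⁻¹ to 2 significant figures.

20 m s⁻¹

Around a high, pressure-gradient force acts outward with centrifugal, so Coriolis balances both:
fV = (1/ρ)|∂P/∂n| + V²/R  →  V² − fR·V + fR·V_g = 0
With fR = 7.73×10⁻⁵ × 879×10³ m = 67.9 m/s:
V = [fR − √((fR)² − 4 fR V_g)]/2 = [67.9 − √(67.9² − 4×67.9×14)]/2 = 19.7 m/s
Supergeostrophic (V > V_g = 14 m/s), as expected around a high.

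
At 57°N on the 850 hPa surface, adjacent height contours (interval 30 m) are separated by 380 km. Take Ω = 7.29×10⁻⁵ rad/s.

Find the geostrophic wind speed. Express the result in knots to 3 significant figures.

Coriolis parameter at 57°N:
f = 2Ω sin φ = 2 × 7.29×10⁻⁵ × sin 57° = 1.22×10⁻⁴ s⁻¹
Height gradient: |∂Z/∂n| = 30 m / 380000 m = 7.89×10⁻⁵
On a pressure surface, geostrophic balance gives V_g = (g/f)|∂Z/∂n|:
V_g = 9.81 × 7.89×10⁻⁵ / 1.22×10⁻⁴ = 6.33 m/s
Converting: 6.33 m/s × 1.944 = 12.3 knots

12.3 knots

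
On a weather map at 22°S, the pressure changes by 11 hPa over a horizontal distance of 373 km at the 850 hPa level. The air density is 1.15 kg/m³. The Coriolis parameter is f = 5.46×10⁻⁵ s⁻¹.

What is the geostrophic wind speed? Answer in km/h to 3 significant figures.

169 km/h

Pressure gradient: |∂P/∂n| = 1100 Pa / 373000 m = 2.95×10⁻³ Pa/m
Geostrophic balance (pressure-gradient force = Coriolis force):
V_g = (1/(fρ)) |∂P/∂n| = 2.95×10⁻³ / (5.46×10⁻⁵ × 1.15) = 47.0 m/s
Converting: 47.0 m/s × 3.6 = 169 km/h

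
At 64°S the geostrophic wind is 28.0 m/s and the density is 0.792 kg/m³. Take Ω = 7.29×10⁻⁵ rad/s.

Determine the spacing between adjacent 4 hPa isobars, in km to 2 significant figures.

Coriolis parameter at 64°S:
f = 2Ω sin φ = 2 × 7.29×10⁻⁵ × sin 64° = 1.31×10⁻⁴ s⁻¹
Geostrophic balance rearranged: |∂P/∂n| = f ρ V_g
|∂P/∂n| = 1.31×10⁻⁴ × 0.792 × 28.0 = 2.91×10⁻³ Pa/m
Isobar spacing: Δn = ΔP/|∂P/∂n| = 400 Pa / 2.91×10⁻³ Pa/m = 137645 m ≈ 140 km

140 km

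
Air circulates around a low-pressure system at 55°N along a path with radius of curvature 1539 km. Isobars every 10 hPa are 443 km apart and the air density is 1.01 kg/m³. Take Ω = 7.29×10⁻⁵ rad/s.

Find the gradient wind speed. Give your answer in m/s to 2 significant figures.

17 m/s

Coriolis parameter at 55°N:
f = 2Ω sin φ = 2 × 7.29×10⁻⁵ × sin 55° = 1.19×10⁻⁴ s⁻¹
Pressure gradient: |∂P/∂n| = 1000 Pa / 443000 m = 2.26×10⁻³ Pa/m
Geostrophic speed: V_g = |∂P/∂n|/(fρ) = 2.26×10⁻³/(1.19×10⁻⁴ × 1.01) = 18.7 m/s
Around a low, centrifugal force acts outward with Coriolis, so pressure-gradient force balances both:
(1/ρ)|∂P/∂n| = fV + V²/R  →  V² + fR·V − fR·V_g = 0
With fR = 1.19×10⁻⁴ × 1539×10³ m = 184 m/s:
V = [−fR + √((fR)² + 4 fR V_g)]/2 = [−184 + √(184² + 4×184×18.7)]/2 = 17.1 m/s
Subgeostrophic (V < V_g = 18.7 m/s), as expected around a low.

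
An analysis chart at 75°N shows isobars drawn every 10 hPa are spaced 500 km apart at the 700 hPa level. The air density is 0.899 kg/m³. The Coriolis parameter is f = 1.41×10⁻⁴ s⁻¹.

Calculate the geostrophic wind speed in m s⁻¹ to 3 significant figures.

Pressure gradient: |∂P/∂n| = 1000 Pa / 500000 m = 2.00×10⁻³ Pa/m
Geostrophic balance (pressure-gradient force = Coriolis force):
V_g = (1/(fρ)) |∂P/∂n| = 2.00×10⁻³ / (1.41×10⁻⁴ × 0.899) = 15.8 m/s

15.8 m s⁻¹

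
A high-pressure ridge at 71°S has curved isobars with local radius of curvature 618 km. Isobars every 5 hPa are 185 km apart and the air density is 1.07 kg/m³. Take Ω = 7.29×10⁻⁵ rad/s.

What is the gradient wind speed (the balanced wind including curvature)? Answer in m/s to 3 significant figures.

26.7 m/s

Coriolis parameter at 71°S:
f = 2Ω sin φ = 2 × 7.29×10⁻⁵ × sin 71° = 1.38×10⁻⁴ s⁻¹
Pressure gradient: |∂P/∂n| = 500 Pa / 185000 m = 2.70×10⁻³ Pa/m
Geostrophic speed: V_g = |∂P/∂n|/(fρ) = 2.70×10⁻³/(1.38×10⁻⁴ × 1.07) = 18.3 m/s
Around a high, pressure-gradient force acts outward with centrifugal, so Coriolis balances both:
fV = (1/ρ)|∂P/∂n| + V²/R  →  V² − fR·V + fR·V_g = 0
With fR = 1.38×10⁻⁴ × 618×10³ m = 85.2 m/s:
V = [fR − √((fR)² − 4 fR V_g)]/2 = [85.2 − √(85.2² − 4×85.2×18.3)]/2 = 26.7 m/s
Supergeostrophic (V > V_g = 18.3 m/s), as expected around a high.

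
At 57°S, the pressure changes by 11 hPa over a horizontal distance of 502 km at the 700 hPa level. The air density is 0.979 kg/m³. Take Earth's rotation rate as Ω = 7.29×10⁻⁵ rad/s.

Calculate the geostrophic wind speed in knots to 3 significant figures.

35.6 knots

Coriolis parameter at 57°S:
f = 2Ω sin φ = 2 × 7.29×10⁻⁵ × sin 57° = 1.22×10⁻⁴ s⁻¹
Pressure gradient: |∂P/∂n| = 1100 Pa / 502000 m = 2.19×10⁻³ Pa/m
Geostrophic balance (pressure-gradient force = Coriolis force):
V_g = (1/(fρ)) |∂P/∂n| = 2.19×10⁻³ / (1.22×10⁻⁴ × 0.979) = 18.3 m/s
Converting: 18.3 m/s × 1.944 = 35.6 knots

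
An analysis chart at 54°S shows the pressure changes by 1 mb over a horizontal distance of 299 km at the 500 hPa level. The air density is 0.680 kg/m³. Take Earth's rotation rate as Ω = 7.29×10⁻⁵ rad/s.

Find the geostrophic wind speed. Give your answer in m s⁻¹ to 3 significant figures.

Coriolis parameter at 54°S:
f = 2Ω sin φ = 2 × 7.29×10⁻⁵ × sin 54° = 1.18×10⁻⁴ s⁻¹
Pressure gradient: |∂P/∂n| = 100 Pa / 299000 m = 3.34×10⁻⁴ Pa/m
Geostrophic balance (pressure-gradient force = Coriolis force):
V_g = (1/(fρ)) |∂P/∂n| = 3.34×10⁻⁴ / (1.18×10⁻⁴ × 0.680) = 4.17 m/s

4.17 m s⁻¹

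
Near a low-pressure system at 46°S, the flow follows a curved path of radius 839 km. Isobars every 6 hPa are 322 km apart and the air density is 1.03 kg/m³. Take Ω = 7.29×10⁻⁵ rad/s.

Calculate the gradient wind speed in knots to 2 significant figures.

Coriolis parameter at 46°S:
f = 2Ω sin φ = 2 × 7.29×10⁻⁵ × sin 46° = 1.05×10⁻⁴ s⁻¹
Pressure gradient: |∂P/∂n| = 600 Pa / 322000 m = 1.86×10⁻³ Pa/m
Geostrophic speed: V_g = |∂P/∂n|/(fρ) = 1.86×10⁻³/(1.05×10⁻⁴ × 1.03) = 17.2 m/s
Around a low, centrifugal force acts outward with Coriolis, so pressure-gradient force balances both:
(1/ρ)|∂P/∂n| = fV + V²/R  →  V² + fR·V − fR·V_g = 0
With fR = 1.05×10⁻⁴ × 839×10³ m = 88.0 m/s:
V = [−fR + √((fR)² + 4 fR V_g)]/2 = [−88.0 + √(88.0² + 4×88.0×17.2)]/2 = 14.8 m/s
Subgeostrophic (V < V_g = 17.2 m/s), as expected around a low.
Converting: 14.8 m/s × 1.944 = 29 knots

29 knots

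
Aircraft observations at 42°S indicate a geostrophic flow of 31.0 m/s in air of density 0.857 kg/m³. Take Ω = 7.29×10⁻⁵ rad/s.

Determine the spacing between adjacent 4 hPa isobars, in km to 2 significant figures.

Coriolis parameter at 42°S:
f = 2Ω sin φ = 2 × 7.29×10⁻⁵ × sin 42° = 9.76×10⁻⁵ s⁻¹
Geostrophic balance rearranged: |∂P/∂n| = f ρ V_g
|∂P/∂n| = 9.76×10⁻⁵ × 0.857 × 31.0 = 2.59×10⁻³ Pa/m
Isobar spacing: Δn = ΔP/|∂P/∂n| = 400 Pa / 2.59×10⁻³ Pa/m = 154330 m ≈ 150 km

150 km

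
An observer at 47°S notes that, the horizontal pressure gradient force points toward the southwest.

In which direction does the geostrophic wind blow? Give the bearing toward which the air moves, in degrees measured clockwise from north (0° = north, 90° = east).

The pressure-gradient force points toward the southwest (bearing 225°).
Geostrophic balance: in the Southern Hemisphere the Coriolis force deflects motion to the left, so the geostrophic wind blows 90° to the left of the pressure-gradient force (low pressure on the right).
Rotating 225° by 90° counterclockwise gives 135° — the wind blows toward the southeast.

135°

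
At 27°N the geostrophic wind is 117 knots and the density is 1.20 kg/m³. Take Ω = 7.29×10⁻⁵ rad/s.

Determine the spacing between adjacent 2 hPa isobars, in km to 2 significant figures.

Coriolis parameter at 27°N:
f = 2Ω sin φ = 2 × 7.29×10⁻⁵ × sin 27° = 6.62×10⁻⁵ s⁻¹
Wind speed in SI: 117 knots = 60.2 m/s
Geostrophic balance rearranged: |∂P/∂n| = f ρ V_g
|∂P/∂n| = 6.62×10⁻⁵ × 1.20 × 60.2 = 4.78×10⁻³ Pa/m
Isobar spacing: Δn = ΔP/|∂P/∂n| = 200 Pa / 4.78×10⁻³ Pa/m = 41833 m ≈ 42 km

42 km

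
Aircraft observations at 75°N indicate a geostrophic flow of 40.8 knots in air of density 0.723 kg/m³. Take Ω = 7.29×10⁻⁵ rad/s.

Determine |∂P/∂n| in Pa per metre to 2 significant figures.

Coriolis parameter at 75°N:
f = 2Ω sin φ = 2 × 7.29×10⁻⁵ × sin 75° = 1.41×10⁻⁴ s⁻¹
Wind speed in SI: 40.8 knots = 21.0 m/s
Geostrophic balance rearranged: |∂P/∂n| = f ρ V_g
|∂P/∂n| = 1.41×10⁻⁴ × 0.723 × 21.0 = 2.14×10⁻³ Pa/m

2.1×10⁻³ Pa/m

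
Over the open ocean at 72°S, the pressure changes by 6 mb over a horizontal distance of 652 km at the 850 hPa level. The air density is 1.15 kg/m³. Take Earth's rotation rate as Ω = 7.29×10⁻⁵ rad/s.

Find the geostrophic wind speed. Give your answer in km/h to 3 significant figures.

20.8 km/h

Coriolis parameter at 72°S:
f = 2Ω sin φ = 2 × 7.29×10⁻⁵ × sin 72° = 1.39×10⁻⁴ s⁻¹
Pressure gradient: |∂P/∂n| = 600 Pa / 652000 m = 9.20×10⁻⁴ Pa/m
Geostrophic balance (pressure-gradient force = Coriolis force):
V_g = (1/(fρ)) |∂P/∂n| = 9.20×10⁻⁴ / (1.39×10⁻⁴ × 1.15) = 5.77 m/s
Converting: 5.77 m/s × 3.6 = 20.8 km/h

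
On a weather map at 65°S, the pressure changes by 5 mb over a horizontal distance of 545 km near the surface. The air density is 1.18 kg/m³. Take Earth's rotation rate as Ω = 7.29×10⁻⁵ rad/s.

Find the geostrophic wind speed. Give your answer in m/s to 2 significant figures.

5.9 m/s

Coriolis parameter at 65°S:
f = 2Ω sin φ = 2 × 7.29×10⁻⁵ × sin 65° = 1.32×10⁻⁴ s⁻¹
Pressure gradient: |∂P/∂n| = 500 Pa / 545000 m = 9.17×10⁻⁴ Pa/m
Geostrophic balance (pressure-gradient force = Coriolis force):
V_g = (1/(fρ)) |∂P/∂n| = 9.17×10⁻⁴ / (1.32×10⁻⁴ × 1.18) = 5.88 m/s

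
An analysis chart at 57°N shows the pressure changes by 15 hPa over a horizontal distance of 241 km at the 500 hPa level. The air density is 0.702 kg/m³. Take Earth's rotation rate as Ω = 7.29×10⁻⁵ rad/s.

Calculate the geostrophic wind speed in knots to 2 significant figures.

140 knots

Coriolis parameter at 57°N:
f = 2Ω sin φ = 2 × 7.29×10⁻⁵ × sin 57° = 1.22×10⁻⁴ s⁻¹
Pressure gradient: |∂P/∂n| = 1500 Pa / 241000 m = 6.22×10⁻³ Pa/m
Geostrophic balance (pressure-gradient force = Coriolis force):
V_g = (1/(fρ)) |∂P/∂n| = 6.22×10⁻³ / (1.22×10⁻⁴ × 0.702) = 72.5 m/s
Converting: 72.5 m/s × 1.944 = 140 knots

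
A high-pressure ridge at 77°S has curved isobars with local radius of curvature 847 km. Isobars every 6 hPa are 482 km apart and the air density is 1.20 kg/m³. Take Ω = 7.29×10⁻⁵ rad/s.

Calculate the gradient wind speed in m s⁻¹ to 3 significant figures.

Coriolis parameter at 77°S:
f = 2Ω sin φ = 2 × 7.29×10⁻⁵ × sin 77° = 1.42×10⁻⁴ s⁻¹
Pressure gradient: |∂P/∂n| = 600 Pa / 482000 m = 1.24×10⁻³ Pa/m
Geostrophic speed: V_g = |∂P/∂n|/(fρ) = 1.24×10⁻³/(1.42×10⁻⁴ × 1.20) = 7.30 m/s
Around a high, pressure-gradient force acts outward with centrifugal, so Coriolis balances both:
fV = (1/ρ)|∂P/∂n| + V²/R  →  V² − fR·V + fR·V_g = 0
With fR = 1.42×10⁻⁴ × 847×10³ m = 120 m/s:
V = [fR − √((fR)² − 4 fR V_g)]/2 = [120 − √(120² − 4×120×7.3)]/2 = 7.81 m/s
Supergeostrophic (V > V_g = 7.3 m/s), as expected around a high.

7.81 m s⁻¹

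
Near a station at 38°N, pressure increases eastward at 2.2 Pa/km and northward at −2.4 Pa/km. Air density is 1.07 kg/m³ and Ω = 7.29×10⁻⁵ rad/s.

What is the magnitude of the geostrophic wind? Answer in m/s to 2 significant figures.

Coriolis parameter at 38°N:
f = 2Ω sin φ = 2 × 7.29×10⁻⁵ × sin 38° = 8.98×10⁻⁵ s⁻¹
Component geostrophic relations (x east, y north):
u_g = −(1/(fρ)) ∂P/∂y,  v_g = (1/(fρ)) ∂P/∂x
u_g = −(−2.4×10⁻³)/(8.98×10⁻⁵ × 1.07) = 25.0 m/s;  v_g = (2.2×10⁻³)/(8.98×10⁻⁵ × 1.07) = 22.9 m/s
|V_g| = √(u_g² + v_g²) = 33.9 m/s

34 m/s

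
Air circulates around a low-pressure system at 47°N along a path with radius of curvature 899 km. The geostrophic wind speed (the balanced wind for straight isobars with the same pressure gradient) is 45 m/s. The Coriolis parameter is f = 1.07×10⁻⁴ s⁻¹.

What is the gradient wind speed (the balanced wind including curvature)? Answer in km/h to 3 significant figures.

Around a low, centrifugal force acts outward with Coriolis, so pressure-gradient force balances both:
(1/ρ)|∂P/∂n| = fV + V²/R  →  V² + fR·V − fR·V_g = 0
With fR = 1.07×10⁻⁴ × 899×10³ m = 96.2 m/s:
V = [−fR + √((fR)² + 4 fR V_g)]/2 = [−96.2 + √(96.2² + 4×96.2×45)]/2 = 33.4 m/s
Subgeostrophic (V < V_g = 45 m/s), as expected around a low.
Converting: 33.4 m/s × 3.6 = 120 km/h

120 km/h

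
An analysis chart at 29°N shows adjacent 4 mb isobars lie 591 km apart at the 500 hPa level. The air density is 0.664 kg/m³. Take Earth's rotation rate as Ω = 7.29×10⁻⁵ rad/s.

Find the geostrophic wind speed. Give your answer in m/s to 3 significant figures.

Coriolis parameter at 29°N:
f = 2Ω sin φ = 2 × 7.29×10⁻⁵ × sin 29° = 7.07×10⁻⁵ s⁻¹
Pressure gradient: |∂P/∂n| = 400 Pa / 591000 m = 6.77×10⁻⁴ Pa/m
Geostrophic balance (pressure-gradient force = Coriolis force):
V_g = (1/(fρ)) |∂P/∂n| = 6.77×10⁻⁴ / (7.07×10⁻⁵ × 0.664) = 14.4 m/s

14.4 m/s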